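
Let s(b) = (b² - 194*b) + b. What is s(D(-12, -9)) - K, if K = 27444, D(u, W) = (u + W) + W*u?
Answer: -36666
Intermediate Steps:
D(u, W) = W + u + W*u (D(u, W) = (W + u) + W*u = W + u + W*u)
s(b) = b² - 193*b
s(D(-12, -9)) - K = (-9 - 12 - 9*(-12))*(-193 + (-9 - 12 - 9*(-12))) - 1*27444 = (-9 - 12 + 108)*(-193 + (-9 - 12 + 108)) - 27444 = 87*(-193 + 87) - 27444 = 87*(-106) - 27444 = -9222 - 27444 = -36666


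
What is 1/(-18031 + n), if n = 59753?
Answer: 1/41722 ≈ 2.3968e-5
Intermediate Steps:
1/(-18031 + n) = 1/(-18031 + 59753) = 1/41722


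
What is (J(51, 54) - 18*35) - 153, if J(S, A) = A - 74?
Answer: -803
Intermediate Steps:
J(S, A) = -74 + A
(J(51, 54) - 18*35) - 153 = ((-74 + 54) - 18*35) - 153 = (-20 - 630) - 153 = -650 - 153 = -803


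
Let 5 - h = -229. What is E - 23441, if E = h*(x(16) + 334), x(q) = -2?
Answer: 54247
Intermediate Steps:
h = 234 (h = 5 - 1*(-229) = 5 + 229 = 234)
E = 77688 (E = 234*(-2 + 334) = 234*332 = 77688)
E - 23441 = 77688 - 23441 = 54247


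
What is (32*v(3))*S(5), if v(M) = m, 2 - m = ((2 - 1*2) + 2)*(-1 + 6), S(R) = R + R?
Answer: -2560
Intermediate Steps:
S(R) = 2*R
m = -8 (m = 2 - ((2 - 1*2) + 2)*(-1 + 6) = 2 - ((2 - 2) + 2)*5 = 2 - (0 + 2)*5 = 2 - 2*5 = 2 - 1*10 = 2 - 10 = -8)
v(M) = -8
(32*v(3))*S(5) = (32*(-8))*(2*5) = -256*10 = -2560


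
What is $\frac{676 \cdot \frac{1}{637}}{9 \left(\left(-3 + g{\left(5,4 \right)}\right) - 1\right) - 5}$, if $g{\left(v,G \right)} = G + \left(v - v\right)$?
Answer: $- \frac{52}{245} \approx -0.21224$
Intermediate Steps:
$g{\left(v,G \right)} = G$ ($g{\left(v,G \right)} = G + 0 = G$)
$\frac{676 \cdot \frac{1}{637}}{9 \left(\left(-3 + g{\left(5,4 \right)}\right) - 1\right) - 5} = \frac{676 \cdot \frac{1}{637}}{9 \left(\left(-3 + 4\right) - 1\right) - 5} = \frac{676 \cdot \frac{1}{637}}{9 \left(1 - 1\right) - 5} = \frac{52}{49 \left(9 \cdot 0 - 5\right)} = \frac{52}{49 \left(0 - 5\right)} = \frac{52}{49 \left(-5\right)} = \frac{52}{49} \left(- \frac{1}{5}\right) = - \frac{52}{245}$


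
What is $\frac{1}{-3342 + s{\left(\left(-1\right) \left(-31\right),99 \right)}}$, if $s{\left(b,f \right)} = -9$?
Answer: $- \frac{1}{3351} \approx -0.00029842$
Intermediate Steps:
$\frac{1}{-3342 + s{\left(\left(-1\right) \left(-31\right),99 \right)}} = \frac{1}{-3342 - 9} = \frac{1}{-3351} = - \frac{1}{3351}$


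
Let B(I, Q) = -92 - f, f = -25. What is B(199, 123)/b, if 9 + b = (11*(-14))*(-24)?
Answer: -67/3687 ≈ -0.018172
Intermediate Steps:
B(I, Q) = -67 (B(I, Q) = -92 - 1*(-25) = -92 + 25 = -67)
b = 3687 (b = -9 + (11*(-14))*(-24) = -9 - 154*(-24) = -9 + 3696 = 3687)
B(199, 123)/b = -67/3687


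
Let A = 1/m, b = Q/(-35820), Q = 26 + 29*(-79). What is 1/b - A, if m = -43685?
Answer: 104319931/6596435 ≈ 15.815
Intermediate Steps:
Q = -2265 (Q = 26 - 2291 = -2265)
b = 151/2388 (b = -2265/(-35820) = -2265*(-1/35820) = 151/2388 ≈ 0.063233)
A = -1/43685 (A = 1/(-43685) = -1/43685 ≈ -2.2891e-5)
1/b - A = 1/(151/2388) - 1*(-1/43685) = 2388/151 + 1/43685 = 104319931/6596435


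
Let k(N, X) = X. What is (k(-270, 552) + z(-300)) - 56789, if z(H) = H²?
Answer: 33763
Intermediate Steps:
(k(-270, 552) + z(-300)) - 56789 = (552 + (-300)²) - 56789 = (552 + 90000) - 56789 = 90552 - 56789 = 33763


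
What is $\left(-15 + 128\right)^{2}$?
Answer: $12769$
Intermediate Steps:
$\left(-15 + 128\right)^{2} = 113^{2} = 12769$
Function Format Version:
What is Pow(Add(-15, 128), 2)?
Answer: 12769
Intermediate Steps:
Pow(Add(-15, 128), 2) = Pow(113, 2) = 12769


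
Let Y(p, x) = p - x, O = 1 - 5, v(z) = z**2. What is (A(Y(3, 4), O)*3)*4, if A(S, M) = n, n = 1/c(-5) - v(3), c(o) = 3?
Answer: -104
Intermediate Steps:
O = -4
n = -26/3 (n = 1/3 - 1*3**2 = 1/3 - 1*9 = 1/3 - 9 = -26/3 ≈ -8.6667)
A(S, M) = -26/3
(A(Y(3, 4), O)*3)*4 = -26/3*3*4 = -26*4 = -104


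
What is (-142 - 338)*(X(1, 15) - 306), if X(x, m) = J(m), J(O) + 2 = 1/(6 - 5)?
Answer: 147360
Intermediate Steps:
J(O) = -1 (J(O) = -2 + 1/(6 - 5) = -2 + 1/1 = -2 + 1 = -1)
X(x, m) = -1
(-142 - 338)*(X(1, 15) - 306) = (-142 - 338)*(-1 - 306) = -480*(-307) = 147360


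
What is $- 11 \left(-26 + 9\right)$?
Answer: $187$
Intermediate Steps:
$- 11 \left(-26 + 9\right) = \left(-11\right) \left(-17\right) = 187$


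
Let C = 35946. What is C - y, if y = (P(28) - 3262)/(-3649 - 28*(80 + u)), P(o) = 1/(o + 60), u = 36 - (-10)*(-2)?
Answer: 20045215521/557656 ≈ 35946.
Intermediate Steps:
u = 16 (u = 36 - 1*20 = 36 - 20 = 16)
P(o) = 1/(60 + o)
y = 287055/557656 (y = (1/(60 + 28) - 3262)/(-3649 - 28*(80 + 16)) = (1/88 - 3262)/(-3649 - 28*96) = (1/88 - 3262)/(-3649 - 2688) = -287055/88/(-6337) = -287055/88*(-1/6337) = 287055/557656 ≈ 0.51475)
C - y = 35946 - 1*287055/557656 = 35946 - 287055/557656 = 20045215521/557656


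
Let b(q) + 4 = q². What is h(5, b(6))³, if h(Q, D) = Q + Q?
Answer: 1000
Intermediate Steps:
b(q) = -4 + q²
h(Q, D) = 2*Q
h(5, b(6))³ = (2*5)³ = 10³ = 1000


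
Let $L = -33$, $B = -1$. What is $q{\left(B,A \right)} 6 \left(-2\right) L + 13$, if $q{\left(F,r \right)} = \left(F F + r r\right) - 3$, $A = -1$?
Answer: $-383$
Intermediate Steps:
$q{\left(F,r \right)} = -3 + F^{2} + r^{2}$ ($q{\left(F,r \right)} = \left(F^{2} + r^{2}\right) - 3 = -3 + F^{2} + r^{2}$)
$q{\left(B,A \right)} 6 \left(-2\right) L + 13 = \left(-3 + \left(-1\right)^{2} + \left(-1\right)^{2}\right) 6 \left(-2\right) \left(-33\right) + 13 = \left(-3 + 1 + 1\right) 6 \left(-2\right) \left(-33\right) + 13 = \left(-1\right) 6 \left(-2\right) \left(-33\right) + 13 = \left(-6\right) \left(-2\right) \left(-33\right) + 13 = 12 \left(-33\right) + 13 = -396 + 13 = -383$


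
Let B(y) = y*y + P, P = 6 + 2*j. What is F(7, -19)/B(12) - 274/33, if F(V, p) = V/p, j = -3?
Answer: -249965/30096 ≈ -8.3056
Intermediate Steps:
P = 0 (P = 6 + 2*(-3) = 6 - 6 = 0)
B(y) = y² (B(y) = y*y + 0 = y² + 0 = y²)
F(7, -19)/B(12) - 274/33 = (7/(-19))/(12²) - 274/33 = (7*(-1/19))/144 - 274*1/33 = -7/19*1/144 - 274/33 = -7/2736 - 274/33 = -249965/30096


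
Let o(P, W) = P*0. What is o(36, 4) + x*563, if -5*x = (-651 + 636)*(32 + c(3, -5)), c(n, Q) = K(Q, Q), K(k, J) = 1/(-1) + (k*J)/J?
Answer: 43914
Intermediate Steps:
o(P, W) = 0
K(k, J) = -1 + k (K(k, J) = 1*(-1) + (J*k)/J = -1 + k)
c(n, Q) = -1 + Q
x = 78 (x = -(-651 + 636)*(32 + (-1 - 5))/5 = -(-3)*(32 - 6) = -(-3)*26 = -⅕*(-390) = 78)
o(36, 4) + x*563 = 0 + 78*563 = 0 + 43914 = 43914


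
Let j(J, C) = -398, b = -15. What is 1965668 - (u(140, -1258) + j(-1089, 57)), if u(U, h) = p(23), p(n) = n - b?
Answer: 1966028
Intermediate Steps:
p(n) = 15 + n (p(n) = n - 1*(-15) = n + 15 = 15 + n)
u(U, h) = 38 (u(U, h) = 15 + 23 = 38)
1965668 - (u(140, -1258) + j(-1089, 57)) = 1965668 - (38 - 398) = 1965668 - 1*(-360) = 1965668 + 360 = 1966028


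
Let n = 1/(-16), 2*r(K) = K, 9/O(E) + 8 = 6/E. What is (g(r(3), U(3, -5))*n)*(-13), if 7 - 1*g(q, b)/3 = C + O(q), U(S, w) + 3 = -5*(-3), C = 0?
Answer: 1443/64 ≈ 22.547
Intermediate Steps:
O(E) = 9/(-8 + 6/E)
r(K) = K/2
U(S, w) = 12 (U(S, w) = -3 - 5*(-3) = -3 + 15 = 12)
g(q, b) = 21 + 27*q/(-6 + 8*q) (g(q, b) = 21 - 3*(0 - 9*q/(-6 + 8*q)) = 21 - (-27)*q/(-6 + 8*q) = 21 + 27*q/(-6 + 8*q))
n = -1/16 ≈ -0.062500
(g(r(3), U(3, -5))*n)*(-13) = ((3*(-42 + 65*((½)*3))/(2*(-3 + 4*((½)*3))))*(-1/16))*(-13) = ((3*(-42 + 65*(3/2))/(2*(-3 + 4*(3/2))))*(-1/16))*(-13) = ((3*(-42 + 195/2)/(2*(-3 + 6)))*(-1/16))*(-13) = (((3/2)*(111/2)/3)*(-1/16))*(-13) = (((3/2)*(⅓)*(111/2))*(-1/16))*(-13) = ((111/4)*(-1/16))*(-13) = -111/64*(-13) = 1443/64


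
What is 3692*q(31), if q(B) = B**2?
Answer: 3548012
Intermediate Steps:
3692*q(31) = 3692*31**2 = 3692*961 = 3548012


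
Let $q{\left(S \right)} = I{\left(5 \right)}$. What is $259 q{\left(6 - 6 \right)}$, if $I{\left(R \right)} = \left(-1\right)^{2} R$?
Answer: $1295$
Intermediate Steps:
$I{\left(R \right)} = R$ ($I{\left(R \right)} = 1 R = R$)
$q{\left(S \right)} = 5$
$259 q{\left(6 - 6 \right)} = 259 \cdot 5 = 1295$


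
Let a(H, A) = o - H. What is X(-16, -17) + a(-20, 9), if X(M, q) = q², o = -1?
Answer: 308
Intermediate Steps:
a(H, A) = -1 - H
X(-16, -17) + a(-20, 9) = (-17)² + (-1 - 1*(-20)) = 289 + (-1 + 20) = 289 + 19 = 308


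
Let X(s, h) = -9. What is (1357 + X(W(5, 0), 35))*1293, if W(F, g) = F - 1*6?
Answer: 1742964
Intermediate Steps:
W(F, g) = -6 + F (W(F, g) = F - 6 = -6 + F)
(1357 + X(W(5, 0), 35))*1293 = (1357 - 9)*1293 = 1348*1293 = 1742964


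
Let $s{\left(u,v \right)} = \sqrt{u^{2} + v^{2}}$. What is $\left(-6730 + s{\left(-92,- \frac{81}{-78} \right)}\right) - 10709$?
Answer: $-17439 + \frac{\sqrt{5722393}}{26} \approx -17347.0$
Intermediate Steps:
$\left(-6730 + s{\left(-92,- \frac{81}{-78} \right)}\right) - 10709 = \left(-6730 + \sqrt{\left(-92\right)^{2} + \left(- \frac{81}{-78}\right)^{2}}\right) - 10709 = \left(-6730 + \sqrt{8464 + \left(\left(-81\right) \left(- \frac{1}{78}\right)\right)^{2}}\right) - 10709 = \left(-6730 + \sqrt{8464 + \left(\frac{27}{26}\right)^{2}}\right) - 10709 = \left(-6730 + \sqrt{8464 + \frac{729}{676}}\right) - 10709 = \left(-6730 + \sqrt{\frac{5722393}{676}}\right) - 10709 = \left(-6730 + \frac{\sqrt{5722393}}{26}\right) - 10709 = -17439 + \frac{\sqrt{5722393}}{26}$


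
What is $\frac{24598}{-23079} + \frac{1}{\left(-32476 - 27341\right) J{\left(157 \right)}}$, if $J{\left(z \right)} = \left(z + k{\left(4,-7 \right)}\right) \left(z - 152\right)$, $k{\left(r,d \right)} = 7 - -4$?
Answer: $- \frac{53553361}{50246280} \approx -1.0658$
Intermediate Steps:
$k{\left(r,d \right)} = 11$ ($k{\left(r,d \right)} = 7 + 4 = 11$)
$J{\left(z \right)} = \left(-152 + z\right) \left(11 + z\right)$ ($J{\left(z \right)} = \left(z + 11\right) \left(z - 152\right) = \left(11 + z\right) \left(-152 + z\right) = \left(-152 + z\right) \left(11 + z\right)$)
$\frac{24598}{-23079} + \frac{1}{\left(-32476 - 27341\right) J{\left(157 \right)}} = \frac{24598}{-23079} + \frac{1}{\left(-32476 - 27341\right) \left(-1672 + 157^{2} - 22137\right)} = 24598 \left(- \frac{1}{23079}\right) + \frac{1}{\left(-59817\right) \left(-1672 + 24649 - 22137\right)} = - \frac{502}{471} - \frac{1}{59817 \cdot 840} = - \frac{502}{471} - \frac{1}{50246280} = - \frac{53553361}{50246280}$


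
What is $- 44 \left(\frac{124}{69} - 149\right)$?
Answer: $\frac{446908}{69} \approx 6476.9$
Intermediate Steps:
$- 44 \left(\frac{124}{69} - 149\right) = \left(-44\right) \left(- \frac{10157}{69}\right) = \frac{446908}{69}$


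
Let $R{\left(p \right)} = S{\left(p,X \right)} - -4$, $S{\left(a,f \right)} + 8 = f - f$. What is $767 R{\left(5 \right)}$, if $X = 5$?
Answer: $-3068$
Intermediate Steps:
$S{\left(a,f \right)} = -8$ ($S{\left(a,f \right)} = -8 + \left(f - f\right) = -8 + 0 = -8$)
$R{\left(p \right)} = -4$ ($R{\left(p \right)} = -8 - -4 = -8 + 4 = -4$)
$767 R{\left(5 \right)} = 767 \left(-4\right) = -3068$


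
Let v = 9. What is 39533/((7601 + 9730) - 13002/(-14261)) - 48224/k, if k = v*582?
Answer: -55348548149/7991842707 ≈ -6.9256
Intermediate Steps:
k = 5238 (k = 9*582 = 5238)
39533/((7601 + 9730) - 13002/(-14261)) - 48224/k = 39533/((7601 + 9730) - 13002/(-14261)) - 48224/5238 = 39533/(17331 - 13002*(-1/14261)) - 48224*1/5238 = 39533/(17331 + 13002/14261) - 24112/2619 = 39533/(247170393/14261) - 24112/2619 = 39533*(14261/247170393) - 24112/2619 = 563780113/247170393 - 24112/2619 = -55348548149/7991842707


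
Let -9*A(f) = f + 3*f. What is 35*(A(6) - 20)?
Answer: -2380/3 ≈ -793.33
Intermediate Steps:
A(f) = -4*f/9 (A(f) = -(f + 3*f)/9 = -4*f/9)
35*(A(6) - 20) = 35*(-4/9*6 - 20) = 35*(-8/3 - 20) = 35*(-68/3) = -2380/3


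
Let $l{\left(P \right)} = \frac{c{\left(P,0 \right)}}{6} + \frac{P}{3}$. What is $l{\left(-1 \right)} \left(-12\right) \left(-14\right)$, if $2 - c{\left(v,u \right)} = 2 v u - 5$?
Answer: $140$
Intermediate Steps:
$c{\left(v,u \right)} = 7 - 2 u v$ ($c{\left(v,u \right)} = 2 - \left(2 v u - 5\right) = 2 - \left(2 u v - 5\right) = 2 - \left(-5 + 2 u v\right) = 7 - 2 u v$)
$l{\left(P \right)} = \frac{7}{6} + \frac{P}{3}$ ($l{\left(P \right)} = \frac{7 - 0 P}{6} + \frac{P}{3} = \left(7 + 0\right) \frac{1}{6} + P \frac{1}{3} = 7 \cdot \frac{1}{6} + \frac{P}{3} = \frac{7}{6} + \frac{P}{3}$)
$l{\left(-1 \right)} \left(-12\right) \left(-14\right) = \left(\frac{7}{6} + \frac{1}{3} \left(-1\right)\right) \left(-12\right) \left(-14\right) = \left(\frac{7}{6} - \frac{1}{3}\right) \left(-12\right) \left(-14\right) = \frac{5}{6} \left(-12\right) \left(-14\right) = \left(-10\right) \left(-14\right) = 140$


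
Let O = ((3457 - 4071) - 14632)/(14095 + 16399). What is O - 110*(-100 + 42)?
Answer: 97268237/15247 ≈ 6379.5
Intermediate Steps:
O = -7623/15247 (O = (-614 - 14632)/30494 = -15246*1/30494 = -7623/15247 ≈ -0.49997)
O - 110*(-100 + 42) = -7623/15247 - 110*(-100 + 42) = -7623/15247 - 110*(-58) = -7623/15247 + 6380 = 97268237/15247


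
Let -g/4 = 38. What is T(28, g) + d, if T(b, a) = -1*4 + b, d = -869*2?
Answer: -1714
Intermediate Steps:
d = -1738
g = -152 (g = -4*38 = -152)
T(b, a) = -4 + b
T(28, g) + d = (-4 + 28) - 1738 = 24 - 1738 = -1714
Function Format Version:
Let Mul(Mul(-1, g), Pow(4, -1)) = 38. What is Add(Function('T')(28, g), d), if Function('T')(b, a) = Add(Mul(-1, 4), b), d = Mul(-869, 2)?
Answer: -1714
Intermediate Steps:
d = -1738
g = -152 (g = Mul(-4, 38) = -152)
Function('T')(b, a) = Add(-4, b)
Add(Function('T')(28, g), d) = Add(Add(-4, 28), -1738) = Add(24, -1738) = -1714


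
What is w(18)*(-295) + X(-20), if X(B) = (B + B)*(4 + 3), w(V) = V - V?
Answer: -280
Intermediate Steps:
w(V) = 0
X(B) = 14*B (X(B) = (2*B)*7 = 14*B)
w(18)*(-295) + X(-20) = 0*(-295) + 14*(-20) = 0 - 280 = -280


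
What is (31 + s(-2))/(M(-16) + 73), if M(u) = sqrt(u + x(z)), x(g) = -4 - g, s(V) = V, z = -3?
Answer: 2117/5346 - 29*I*sqrt(17)/5346 ≈ 0.396 - 0.022366*I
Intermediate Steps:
M(u) = sqrt(-1 + u) (M(u) = sqrt(u + (-4 - 1*(-3))) = sqrt(u + (-4 + 3)) = sqrt(u - 1) = sqrt(-1 + u))
(31 + s(-2))/(M(-16) + 73) = (31 - 2)/(sqrt(-1 - 16) + 73) = 29/(sqrt(-17) + 73) = 29/(I*sqrt(17) + 73) = 29/(73 + I*sqrt(17))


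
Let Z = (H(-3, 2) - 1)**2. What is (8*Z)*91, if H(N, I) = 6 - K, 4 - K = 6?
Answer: 35672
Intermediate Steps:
K = -2 (K = 4 - 1*6 = 4 - 6 = -2)
H(N, I) = 8 (H(N, I) = 6 - 1*(-2) = 6 + 2 = 8)
Z = 49 (Z = (8 - 1)**2 = 7**2 = 49)
(8*Z)*91 = (8*49)*91 = 392*91 = 35672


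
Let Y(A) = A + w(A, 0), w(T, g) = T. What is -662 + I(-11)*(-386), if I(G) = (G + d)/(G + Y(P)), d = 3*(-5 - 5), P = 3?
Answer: -19136/5 ≈ -3827.2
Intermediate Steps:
d = -30 (d = 3*(-10) = -30)
Y(A) = 2*A (Y(A) = A + A = 2*A)
I(G) = (-30 + G)/(6 + G) (I(G) = (G - 30)/(G + 2*3) = (-30 + G)/(G + 6) = (-30 + G)/(6 + G))
-662 + I(-11)*(-386) = -662 + ((-30 - 11)/(6 - 11))*(-386) = -662 + (-41/(-5))*(-386) = -662 - ⅕*(-41)*(-386) = -662 + (41/5)*(-386) = -662 - 15826/5 = -19136/5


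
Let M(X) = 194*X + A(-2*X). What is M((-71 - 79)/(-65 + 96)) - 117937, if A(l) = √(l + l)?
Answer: -3685147/31 + 10*√186/31 ≈ -1.1887e+5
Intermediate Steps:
A(l) = √2*√l (A(l) = √(2*l) = √2*√l)
M(X) = 2*√(-X) + 194*X (M(X) = 194*X + √2*√(-2*X) = 194*X + √2*(√2*√(-X)) = 194*X + 2*√(-X) = 2*√(-X) + 194*X)
M((-71 - 79)/(-65 + 96)) - 117937 = (2*√(-(-71 - 79)/(-65 + 96)) + 194*((-71 - 79)/(-65 + 96))) - 117937 = (2*√(-(-150)/31) + 194*(-150/31)) - 117937 = (2*√(-(-150)/31) + 194*(-150*1/31)) - 117937 = (2*√(-1*(-150/31)) + 194*(-150/31)) - 117937 = (2*√(150/31) - 29100/31) - 117937 = (2*(5*√186/31) - 29100/31) - 117937 = (10*√186/31 - 29100/31) - 117937 = (-29100/31 + 10*√186/31) - 117937 = -3685147/31 + 10*√186/31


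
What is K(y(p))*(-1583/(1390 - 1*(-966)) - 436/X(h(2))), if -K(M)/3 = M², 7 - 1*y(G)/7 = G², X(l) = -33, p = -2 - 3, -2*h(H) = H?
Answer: -3869683713/6479 ≈ -5.9727e+5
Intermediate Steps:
h(H) = -H/2
p = -5
y(G) = 49 - 7*G²
K(M) = -3*M²
K(y(p))*(-1583/(1390 - 1*(-966)) - 436/X(h(2))) = (-3*(49 - 7*(-5)²)²)*(-1583/(1390 - 1*(-966)) - 436/(-33)) = (-3*(49 - 7*25)²)*(-1583/(1390 + 966) - 436*(-1/33)) = (-3*(49 - 175)²)*(-1583/2356 + 436/33) = (-3*(-126)²)*(-1583*1/2356 + 436/33) = (-3*15876)*(-1583/2356 + 436/33) = -47628*974977/77748 = -3869683713/6479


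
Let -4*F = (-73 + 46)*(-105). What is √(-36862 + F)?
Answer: 7*I*√3067/2 ≈ 193.83*I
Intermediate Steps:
F = -2835/4 (F = -(-73 + 46)*(-105)/4 = -(-27)*(-105)/4 = -¼*2835 = -2835/4 ≈ -708.75)
√(-36862 + F) = √(-36862 - 2835/4) = √(-150283/4) = 7*I*√3067/2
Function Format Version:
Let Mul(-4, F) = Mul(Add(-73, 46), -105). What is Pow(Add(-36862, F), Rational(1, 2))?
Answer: Mul(Rational(7, 2), I, Pow(3067, Rational(1, 2))) ≈ Mul(193.83, I)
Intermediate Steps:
F = Rational(-2835, 4) (F = Mul(Rational(-1, 4), Mul(Add(-73, 46), -105)) = Mul(Rational(-1, 4), Mul(-27, -105)) = Mul(Rational(-1, 4), 2835) = Rational(-2835, 4) ≈ -708.75)
Pow(Add(-36862, F), Rational(1, 2)) = Pow(Add(-36862, Rational(-2835, 4)), Rational(1, 2)) = Pow(Rational(-150283, 4), Rational(1, 2)) = Mul(Rational(7, 2), I, Pow(3067, Rational(1, 2)))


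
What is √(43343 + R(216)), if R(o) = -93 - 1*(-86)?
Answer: 2*√10834 ≈ 208.17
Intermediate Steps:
R(o) = -7 (R(o) = -93 + 86 = -7)
√(43343 + R(216)) = √(43343 - 7) = √43336 = 2*√10834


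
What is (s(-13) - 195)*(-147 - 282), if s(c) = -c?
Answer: 78078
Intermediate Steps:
(s(-13) - 195)*(-147 - 282) = (-1*(-13) - 195)*(-147 - 282) = (13 - 195)*(-429) = -182*(-429) = 78078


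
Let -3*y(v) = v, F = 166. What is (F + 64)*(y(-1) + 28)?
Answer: 19550/3 ≈ 6516.7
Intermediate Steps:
y(v) = -v/3
(F + 64)*(y(-1) + 28) = (166 + 64)*(-1/3*(-1) + 28) = 230*(1/3 + 28) = 230*(85/3) = 19550/3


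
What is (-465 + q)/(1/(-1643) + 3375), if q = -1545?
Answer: -1651215/2772562 ≈ -0.59556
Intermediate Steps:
(-465 + q)/(1/(-1643) + 3375) = (-465 - 1545)/(1/(-1643) + 3375) = -2010/(-1/1643 + 3375) = -2010/5545124/1643 = -2010*1643/5545124 = -1651215/2772562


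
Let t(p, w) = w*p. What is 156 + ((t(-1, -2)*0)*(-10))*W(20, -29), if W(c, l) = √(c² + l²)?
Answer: 156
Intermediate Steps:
t(p, w) = p*w
156 + ((t(-1, -2)*0)*(-10))*W(20, -29) = 156 + ((-1*(-2)*0)*(-10))*√(20² + (-29)²) = 156 + ((2*0)*(-10))*√(400 + 841) = 156 + (0*(-10))*√1241 = 156 + 0*√1241 = 156 + 0 = 156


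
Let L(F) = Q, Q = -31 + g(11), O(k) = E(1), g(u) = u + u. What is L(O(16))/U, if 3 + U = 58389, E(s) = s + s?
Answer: -3/19462 ≈ -0.00015415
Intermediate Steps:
E(s) = 2*s
g(u) = 2*u
O(k) = 2 (O(k) = 2*1 = 2)
Q = -9 (Q = -31 + 2*11 = -31 + 22 = -9)
U = 58386 (U = -3 + 58389 = 58386)
L(F) = -9
L(O(16))/U = -9/58386 = -9*1/58386 = -3/19462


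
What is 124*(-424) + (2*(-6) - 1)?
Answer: -52589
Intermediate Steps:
124*(-424) + (2*(-6) - 1) = -52576 + (-12 - 1) = -52576 - 13 = -52589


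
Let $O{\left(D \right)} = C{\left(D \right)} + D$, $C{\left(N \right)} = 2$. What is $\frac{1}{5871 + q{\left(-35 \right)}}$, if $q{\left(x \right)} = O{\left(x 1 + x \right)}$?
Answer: $\frac{1}{5803} \approx 0.00017232$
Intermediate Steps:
$O{\left(D \right)} = 2 + D$
$q{\left(x \right)} = 2 + 2 x$ ($q{\left(x \right)} = 2 + \left(x 1 + x\right) = 2 + \left(x + x\right) = 2 + 2 x$)
$\frac{1}{5871 + q{\left(-35 \right)}} = \frac{1}{5871 + \left(2 + 2 \left(-35\right)\right)} = \frac{1}{5871 + \left(2 - 70\right)} = \frac{1}{5871 - 68} = \frac{1}{5803}$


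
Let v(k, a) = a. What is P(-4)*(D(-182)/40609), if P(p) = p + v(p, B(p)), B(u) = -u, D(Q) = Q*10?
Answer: 0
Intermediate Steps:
D(Q) = 10*Q
P(p) = 0 (P(p) = p - p = 0)
P(-4)*(D(-182)/40609) = 0*((10*(-182))/40609) = 0*(-1820*1/40609) = 0*(-1820/40609) = 0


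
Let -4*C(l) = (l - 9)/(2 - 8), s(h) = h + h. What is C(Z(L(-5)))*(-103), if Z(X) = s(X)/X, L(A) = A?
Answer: 721/24 ≈ 30.042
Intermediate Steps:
s(h) = 2*h
Z(X) = 2 (Z(X) = (2*X)/X = 2)
C(l) = -3/8 + l/24 (C(l) = -(l - 9)/(4*(2 - 8)) = -(-9 + l)/(4*(-6)) = -(-9 + l)*(-1)/(4*6) = -(3/2 - l/6)/4 = -3/8 + l/24)
C(Z(L(-5)))*(-103) = (-3/8 + (1/24)*2)*(-103) = (-3/8 + 1/12)*(-103) = -7/24*(-103) = 721/24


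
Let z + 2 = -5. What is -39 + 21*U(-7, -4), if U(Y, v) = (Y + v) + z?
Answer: -417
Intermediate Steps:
z = -7 (z = -2 - 5 = -7)
U(Y, v) = -7 + Y + v (U(Y, v) = (Y + v) - 7 = -7 + Y + v)
-39 + 21*U(-7, -4) = -39 + 21*(-7 - 7 - 4) = -39 + 21*(-18) = -39 - 378 = -417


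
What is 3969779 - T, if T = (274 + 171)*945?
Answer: 3549254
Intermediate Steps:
T = 420525 (T = 445*945 = 420525)
3969779 - T = 3969779 - 1*420525 = 3969779 - 420525 = 3549254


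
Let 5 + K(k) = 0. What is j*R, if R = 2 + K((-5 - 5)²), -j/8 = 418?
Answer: 10032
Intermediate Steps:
j = -3344 (j = -8*418 = -3344)
K(k) = -5 (K(k) = -5 + 0 = -5)
R = -3 (R = 2 - 5 = -3)
j*R = -3344*(-3) = 10032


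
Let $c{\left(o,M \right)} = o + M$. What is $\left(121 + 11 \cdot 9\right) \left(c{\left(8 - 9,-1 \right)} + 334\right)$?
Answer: $73040$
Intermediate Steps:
$c{\left(o,M \right)} = M + o$
$\left(121 + 11 \cdot 9\right) \left(c{\left(8 - 9,-1 \right)} + 334\right) = \left(121 + 11 \cdot 9\right) \left(\left(-1 + \left(8 - 9\right)\right) + 334\right) = \left(121 + 99\right) \left(\left(-1 + \left(8 - 9\right)\right) + 334\right) = 220 \left(\left(-1 - 1\right) + 334\right) = 220 \left(-2 + 334\right) = 220 \cdot 332 = 73040$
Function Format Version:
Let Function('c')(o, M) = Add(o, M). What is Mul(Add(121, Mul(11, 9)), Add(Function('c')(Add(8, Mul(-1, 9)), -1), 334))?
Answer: 73040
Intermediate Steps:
Function('c')(o, M) = Add(M, o)
Mul(Add(121, Mul(11, 9)), Add(Function('c')(Add(8, Mul(-1, 9)), -1), 334)) = Mul(Add(121, Mul(11, 9)), Add(Add(-1, Add(8, Mul(-1, 9))), 334)) = Mul(Add(121, 99), Add(Add(-1, Add(8, -9)), 334)) = Mul(220, Add(Add(-1, -1), 334)) = Mul(220, Add(-2, 334)) = Mul(220, 332) = 73040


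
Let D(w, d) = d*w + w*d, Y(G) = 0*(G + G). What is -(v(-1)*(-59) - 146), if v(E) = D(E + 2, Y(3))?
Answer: 146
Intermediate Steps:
Y(G) = 0 (Y(G) = 0*(2*G) = 0)
D(w, d) = 2*d*w (D(w, d) = d*w + d*w = 2*d*w)
v(E) = 0 (v(E) = 2*0*(E + 2) = 2*0*(2 + E) = 0)
-(v(-1)*(-59) - 146) = -(0*(-59) - 146) = -(0 - 146) = -1*(-146) = 146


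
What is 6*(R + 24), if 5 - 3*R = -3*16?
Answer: 250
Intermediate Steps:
R = 53/3 (R = 5/3 - (-1)*16 = 5/3 - 1/3*(-48) = 5/3 + 16 = 53/3 ≈ 17.667)
6*(R + 24) = 6*(53/3 + 24) = 6*(125/3) = 250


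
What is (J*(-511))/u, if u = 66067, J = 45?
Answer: -22995/66067 ≈ -0.34806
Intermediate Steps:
(J*(-511))/u = (45*(-511))/66067 = -22995*1/66067 = -22995/66067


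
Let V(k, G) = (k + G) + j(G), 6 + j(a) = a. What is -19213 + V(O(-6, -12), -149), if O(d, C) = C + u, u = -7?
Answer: -19536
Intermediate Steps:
O(d, C) = -7 + C (O(d, C) = C - 7 = -7 + C)
j(a) = -6 + a
V(k, G) = -6 + k + 2*G (V(k, G) = (k + G) + (-6 + G) = (G + k) + (-6 + G) = -6 + k + 2*G)
-19213 + V(O(-6, -12), -149) = -19213 + (-6 + (-7 - 12) + 2*(-149)) = -19213 + (-6 - 19 - 298) = -19213 - 323 = -19536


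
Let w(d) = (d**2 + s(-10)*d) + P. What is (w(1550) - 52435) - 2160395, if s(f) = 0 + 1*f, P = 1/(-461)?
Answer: 80292369/461 ≈ 1.7417e+5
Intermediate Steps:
P = -1/461 ≈ -0.0021692
s(f) = f (s(f) = 0 + f = f)
w(d) = -1/461 + d**2 - 10*d (w(d) = (d**2 - 10*d) - 1/461 = -1/461 + d**2 - 10*d)
(w(1550) - 52435) - 2160395 = ((-1/461 + 1550**2 - 10*1550) - 52435) - 2160395 = ((-1/461 + 2402500 - 15500) - 52435) - 2160395 = (1100406999/461 - 52435) - 2160395 = 1076234464/461 - 2160395 = 80292369/461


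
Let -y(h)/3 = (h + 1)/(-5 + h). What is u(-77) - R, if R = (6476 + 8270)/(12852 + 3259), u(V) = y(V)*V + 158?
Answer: 245184830/660551 ≈ 371.18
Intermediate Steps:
y(h) = -3*(1 + h)/(-5 + h) (y(h) = -3*(h + 1)/(-5 + h) = -3*(1 + h)/(-5 + h))
u(V) = 158 + 3*V*(-1 - V)/(-5 + V) (u(V) = (3*(-1 - V)/(-5 + V))*V + 158 = 3*V*(-1 - V)/(-5 + V) + 158 = 158 + 3*V*(-1 - V)/(-5 + V))
R = 14746/16111 ≈ 0.91528
u(-77) - R = (-790 - 3*(-77)² + 155*(-77))/(-5 - 77) - 1*14746/16111 = (-790 - 3*5929 - 11935)/(-82) - 14746/16111 = -(-790 - 17787 - 11935)/82 - 14746/16111 = -1/82*(-30512) - 14746/16111 = 15256/41 - 14746/16111 = 245184830/660551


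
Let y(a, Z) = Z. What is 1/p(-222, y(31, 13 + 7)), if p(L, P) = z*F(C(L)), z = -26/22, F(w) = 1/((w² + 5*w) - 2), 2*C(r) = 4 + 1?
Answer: -737/52 ≈ -14.173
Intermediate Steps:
C(r) = 5/2 (C(r) = (4 + 1)/2 = (½)*5 = 5/2)
F(w) = 1/(-2 + w² + 5*w)
z = -13/11 (z = -26*1/22 = -13/11 ≈ -1.1818)
p(L, P) = -52/737 (p(L, P) = -13/(11*(-2 + (5/2)² + 5*(5/2))) = -13/(11*(-2 + 25/4 + 25/2)) = -13/(11*67/4) = -13/11*4/67 = -52/737)
1/p(-222, y(31, 13 + 7)) = 1/(-52/737) = -737/52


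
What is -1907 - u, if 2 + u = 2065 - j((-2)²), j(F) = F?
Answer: -3966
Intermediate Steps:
u = 2059 (u = -2 + (2065 - 1*(-2)²) = -2 + (2065 - 1*4) = -2 + (2065 - 4) = -2 + 2061 = 2059)
-1907 - u = -1907 - 1*2059 = -1907 - 2059 = -3966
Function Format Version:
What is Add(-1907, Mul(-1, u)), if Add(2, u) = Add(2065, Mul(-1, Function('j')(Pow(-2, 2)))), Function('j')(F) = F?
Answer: -3966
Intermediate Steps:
u = 2059 (u = Add(-2, Add(2065, Mul(-1, Pow(-2, 2)))) = Add(-2, Add(2065, Mul(-1, 4))) = Add(-2, Add(2065, -4)) = Add(-2, 2061) = 2059)
Add(-1907, Mul(-1, u)) = Add(-1907, Mul(-1, 2059)) = Add(-1907, -2059) = -3966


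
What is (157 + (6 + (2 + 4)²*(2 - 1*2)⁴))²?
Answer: 26569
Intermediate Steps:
(157 + (6 + (2 + 4)²*(2 - 1*2)⁴))² = (157 + (6 + 6²*(2 - 2)⁴))² = (157 + (6 + 36*0⁴))² = (157 + (6 + 36*0))² = (157 + (6 + 0))² = (157 + 6)² = 163² = 26569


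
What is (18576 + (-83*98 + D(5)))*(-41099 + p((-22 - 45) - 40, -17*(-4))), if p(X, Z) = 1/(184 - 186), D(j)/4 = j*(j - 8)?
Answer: -426695009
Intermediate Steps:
D(j) = 4*j*(-8 + j) (D(j) = 4*(j*(j - 8)) = 4*(j*(-8 + j)) = 4*j*(-8 + j))
p(X, Z) = -½ (p(X, Z) = 1/(-2) = -½)
(18576 + (-83*98 + D(5)))*(-41099 + p((-22 - 45) - 40, -17*(-4))) = (18576 + (-83*98 + 4*5*(-8 + 5)))*(-41099 - ½) = (18576 + (-8134 + 4*5*(-3)))*(-82199/2) = (18576 + (-8134 - 60))*(-82199/2) = (18576 - 8194)*(-82199/2) = 10382*(-82199/2) = -426695009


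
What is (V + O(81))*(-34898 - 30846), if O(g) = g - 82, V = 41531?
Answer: -2730348320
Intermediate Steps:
O(g) = -82 + g
(V + O(81))*(-34898 - 30846) = (41531 + (-82 + 81))*(-34898 - 30846) = (41531 - 1)*(-65744) = 41530*(-65744) = -2730348320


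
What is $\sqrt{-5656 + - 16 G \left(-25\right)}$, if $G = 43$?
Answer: $2 \sqrt{2886} \approx 107.44$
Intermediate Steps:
$\sqrt{-5656 + - 16 G \left(-25\right)} = \sqrt{-5656 + \left(-16\right) 43 \left(-25\right)} = \sqrt{-5656 - -17200} = \sqrt{-5656 + 17200} = \sqrt{11544} = 2 \sqrt{2886}$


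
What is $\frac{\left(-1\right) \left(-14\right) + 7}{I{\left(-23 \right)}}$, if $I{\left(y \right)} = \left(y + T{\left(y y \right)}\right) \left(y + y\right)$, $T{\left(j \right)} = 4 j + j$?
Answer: $- \frac{7}{40204} \approx -0.00017411$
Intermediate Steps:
$T{\left(j \right)} = 5 j$
$I{\left(y \right)} = 2 y \left(y + 5 y^{2}\right)$ ($I{\left(y \right)} = \left(y + 5 y y\right) \left(y + y\right) = \left(y + 5 y^{2}\right) 2 y = 2 y \left(y + 5 y^{2}\right)$)
$\frac{\left(-1\right) \left(-14\right) + 7}{I{\left(-23 \right)}} = \frac{\left(-1\right) \left(-14\right) + 7}{\left(-23\right)^{2} \left(2 + 10 \left(-23\right)\right)} = \frac{14 + 7}{529 \left(2 - 230\right)} = \frac{21}{529 \left(-228\right)} = \frac{21}{-120612} = 21 \left(- \frac{1}{120612}\right) = - \frac{7}{40204}$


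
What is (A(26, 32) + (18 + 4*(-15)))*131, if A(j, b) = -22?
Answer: -8384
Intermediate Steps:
(A(26, 32) + (18 + 4*(-15)))*131 = (-22 + (18 + 4*(-15)))*131 = (-22 + (18 - 60))*131 = (-22 - 42)*131 = -64*131 = -8384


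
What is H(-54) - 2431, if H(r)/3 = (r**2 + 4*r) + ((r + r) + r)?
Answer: 5183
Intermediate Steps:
H(r) = 3*r**2 + 21*r (H(r) = 3*((r**2 + 4*r) + ((r + r) + r)) = 3*((r**2 + 4*r) + (2*r + r)) = 3*((r**2 + 4*r) + 3*r) = 3*(r**2 + 7*r) = 3*r**2 + 21*r)
H(-54) - 2431 = 3*(-54)*(7 - 54) - 2431 = 3*(-54)*(-47) - 2431 = 7614 - 2431 = 5183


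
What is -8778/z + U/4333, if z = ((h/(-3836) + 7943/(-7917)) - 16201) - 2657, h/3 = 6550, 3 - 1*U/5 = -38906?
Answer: 12627180765701/278353796189 ≈ 45.364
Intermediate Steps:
U = 194545 (U = 15 - 5*(-38906) = 15 + 194530 = 194545)
h = 19650 (h = 3*6550 = 19650)
z = -449683031/23838 (z = ((19650/(-3836) + 7943/(-7917)) - 16201) - 2657 = ((19650*(-1/3836) + 7943*(-1/7917)) - 16201) - 2657 = ((-9825/1918 - 611/609) - 16201) - 2657 = (-146027/23838 - 16201) - 2657 = -386345465/23838 - 2657 = -449683031/23838 ≈ -18864.)
-8778/z + U/4333 = -8778/(-449683031/23838) + 194545/4333 = -8778*(-23838/449683031) + 194545*(1/4333) = 29892852/64240433 + 194545/4333 = 12627180765701/278353796189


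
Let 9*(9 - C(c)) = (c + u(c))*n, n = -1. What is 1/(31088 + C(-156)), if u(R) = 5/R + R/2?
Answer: 1404/43623679 ≈ 3.2184e-5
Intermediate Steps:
u(R) = R/2 + 5/R (u(R) = 5/R + R*(½) = 5/R + R/2 = R/2 + 5/R)
C(c) = 9 + c/6 + 5/(9*c) (C(c) = 9 - (c + (c/2 + 5/c))*(-1)/9 = 9 - (5/c + 3*c/2)*(-1)/9 = 9 - (-5/c - 3*c/2)/9 = 9 + (c/6 + 5/(9*c)) = 9 + c/6 + 5/(9*c))
1/(31088 + C(-156)) = 1/(31088 + (9 + (⅙)*(-156) + (5/9)/(-156))) = 1/(31088 + (9 - 26 + (5/9)*(-1/156))) = 1/(31088 + (9 - 26 - 5/1404)) = 1/(31088 - 23873/1404) = 1/(43623679/1404) = 1404/43623679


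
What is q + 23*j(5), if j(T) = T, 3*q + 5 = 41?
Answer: 127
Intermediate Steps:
q = 12 (q = -5/3 + (⅓)*41 = -5/3 + 41/3 = 12)
q + 23*j(5) = 12 + 23*5 = 12 + 115 = 127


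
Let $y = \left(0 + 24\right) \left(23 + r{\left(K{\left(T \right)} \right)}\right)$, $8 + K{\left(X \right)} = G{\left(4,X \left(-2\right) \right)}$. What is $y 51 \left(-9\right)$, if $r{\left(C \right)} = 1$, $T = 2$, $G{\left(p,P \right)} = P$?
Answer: $-264384$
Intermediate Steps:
$K{\left(X \right)} = -8 - 2 X$ ($K{\left(X \right)} = -8 + X \left(-2\right) = -8 - 2 X$)
$y = 576$ ($y = \left(0 + 24\right) \left(23 + 1\right) = 24 \cdot 24 = 576$)
$y 51 \left(-9\right) = 576 \cdot 51 \left(-9\right) = 29376 \left(-9\right) = -264384$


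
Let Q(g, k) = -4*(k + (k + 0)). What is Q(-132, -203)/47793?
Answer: 1624/47793 ≈ 0.033980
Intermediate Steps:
Q(g, k) = -8*k (Q(g, k) = -4*(k + k) = -8*k)
Q(-132, -203)/47793 = -8*(-203)/47793 = 1624*(1/47793) = 1624/47793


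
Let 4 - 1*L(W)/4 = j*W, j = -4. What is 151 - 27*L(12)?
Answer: -5465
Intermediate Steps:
L(W) = 16 + 16*W (L(W) = 16 - (-16)*W = 16 + 16*W)
151 - 27*L(12) = 151 - 27*(16 + 16*12) = 151 - 27*(16 + 192) = 151 - 27*208 = 151 - 5616 = -5465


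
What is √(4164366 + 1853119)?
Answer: √6017485 ≈ 2453.1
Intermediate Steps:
√(4164366 + 1853119) = √6017485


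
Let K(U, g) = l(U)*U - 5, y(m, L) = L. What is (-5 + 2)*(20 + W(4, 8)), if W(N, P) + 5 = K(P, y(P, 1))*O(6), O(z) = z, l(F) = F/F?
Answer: -99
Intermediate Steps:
l(F) = 1
K(U, g) = -5 + U (K(U, g) = 1*U - 5 = U - 5 = -5 + U)
W(N, P) = -35 + 6*P (W(N, P) = -5 + (-5 + P)*6 = -5 + (-30 + 6*P) = -35 + 6*P)
(-5 + 2)*(20 + W(4, 8)) = (-5 + 2)*(20 + (-35 + 6*8)) = -3*(20 + (-35 + 48)) = -3*(20 + 13) = -3*33 = -99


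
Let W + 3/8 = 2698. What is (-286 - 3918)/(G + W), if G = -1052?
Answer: -33632/13165 ≈ -2.5547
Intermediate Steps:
W = 21581/8 (W = -3/8 + 2698 = 21581/8 ≈ 2697.6)
(-286 - 3918)/(G + W) = (-286 - 3918)/(-1052 + 21581/8) = -4204/13165/8 = -4204*8/13165 = -33632/13165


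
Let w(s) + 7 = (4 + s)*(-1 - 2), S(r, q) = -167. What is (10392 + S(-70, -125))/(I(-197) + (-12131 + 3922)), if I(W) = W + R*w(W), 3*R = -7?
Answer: -30675/29222 ≈ -1.0497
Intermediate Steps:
w(s) = -19 - 3*s (w(s) = -7 + (4 + s)*(-1 - 2) = -7 + (4 + s)*(-3) = -7 + (-12 - 3*s) = -19 - 3*s)
R = -7/3 (R = (⅓)*(-7) = -7/3 ≈ -2.3333)
I(W) = 133/3 + 8*W (I(W) = W - 7*(-19 - 3*W)/3 = W + (133/3 + 7*W) = 133/3 + 8*W)
(10392 + S(-70, -125))/(I(-197) + (-12131 + 3922)) = (10392 - 167)/((133/3 + 8*(-197)) + (-12131 + 3922)) = 10225/((133/3 - 1576) - 8209) = 10225/(-4595/3 - 8209) = 10225/(-29222/3) = 10225*(-3/29222) = -30675/29222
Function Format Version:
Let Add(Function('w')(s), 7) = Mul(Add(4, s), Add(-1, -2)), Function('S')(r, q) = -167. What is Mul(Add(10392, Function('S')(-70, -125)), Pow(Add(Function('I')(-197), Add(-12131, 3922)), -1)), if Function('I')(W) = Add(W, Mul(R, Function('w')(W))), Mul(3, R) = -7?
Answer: Rational(-30675, 29222) ≈ -1.0497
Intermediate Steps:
Function('w')(s) = Add(-19, Mul(-3, s)) (Function('w')(s) = Add(-7, Mul(Add(4, s), Add(-1, -2))) = Add(-7, Mul(Add(4, s), -3)) = Add(-7, Add(-12, Mul(-3, s))) = Add(-19, Mul(-3, s)))
R = Rational(-7, 3) (R = Mul(Rational(1, 3), -7) = Rational(-7, 3) ≈ -2.3333)
Function('I')(W) = Add(Rational(133, 3), Mul(8, W)) (Function('I')(W) = Add(W, Mul(Rational(-7, 3), Add(-19, Mul(-3, W)))) = Add(W, Add(Rational(133, 3), Mul(7, W))) = Add(Rational(133, 3), Mul(8, W)))
Mul(Add(10392, Function('S')(-70, -125)), Pow(Add(Function('I')(-197), Add(-12131, 3922)), -1)) = Mul(Add(10392, -167), Pow(Add(Add(Rational(133, 3), Mul(8, -197)), Add(-12131, 3922)), -1)) = Mul(10225, Pow(Add(Add(Rational(133, 3), -1576), -8209), -1)) = Mul(10225, Pow(Add(Rational(-4595, 3), -8209), -1)) = Mul(10225, Pow(Rational(-29222, 3), -1)) = Mul(10225, Rational(-3, 29222)) = Rational(-30675, 29222)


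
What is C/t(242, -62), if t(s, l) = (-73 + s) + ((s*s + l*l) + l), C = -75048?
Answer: -75048/62515 ≈ -1.2005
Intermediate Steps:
t(s, l) = -73 + l + s + l² + s² (t(s, l) = (-73 + s) + ((s² + l²) + l) = (-73 + s) + ((l² + s²) + l) = (-73 + s) + (l + l² + s²) = -73 + l + s + l² + s²)
C/t(242, -62) = -75048/(-73 - 62 + 242 + (-62)² + 242²) = -75048/(-73 - 62 + 242 + 3844 + 58564) = -75048/62515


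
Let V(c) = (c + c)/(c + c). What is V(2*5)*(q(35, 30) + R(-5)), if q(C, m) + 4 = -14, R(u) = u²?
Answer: 7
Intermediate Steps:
V(c) = 1 (V(c) = (2*c)/((2*c)) = (2*c)*(1/(2*c)) = 1)
q(C, m) = -18 (q(C, m) = -4 - 14 = -18)
V(2*5)*(q(35, 30) + R(-5)) = 1*(-18 + (-5)²) = 1*(-18 + 25) = 1*7 = 7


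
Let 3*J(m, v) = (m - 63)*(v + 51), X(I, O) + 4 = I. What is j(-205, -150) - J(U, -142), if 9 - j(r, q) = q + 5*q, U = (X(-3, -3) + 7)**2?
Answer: -1002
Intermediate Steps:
X(I, O) = -4 + I
U = 0 (U = ((-4 - 3) + 7)**2 = (-7 + 7)**2 = 0**2 = 0)
j(r, q) = 9 - 6*q (j(r, q) = 9 - (q + 5*q) = 9 - 6*q)
J(m, v) = (-63 + m)*(51 + v)/3 (J(m, v) = ((m - 63)*(v + 51))/3 = ((-63 + m)*(51 + v))/3 = (-63 + m)*(51 + v)/3)
j(-205, -150) - J(U, -142) = (9 - 6*(-150)) - (-1071 - 21*(-142) + 17*0 + (1/3)*0*(-142)) = (9 + 900) - (-1071 + 2982 + 0 + 0) = 909 - 1*1911 = 909 - 1911 = -1002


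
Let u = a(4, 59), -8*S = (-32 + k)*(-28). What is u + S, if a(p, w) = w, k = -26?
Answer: -144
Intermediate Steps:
S = -203 (S = -(-32 - 26)*(-28)/8 = -(-29)*(-28)/4 = -1/8*1624 = -203)
u = 59
u + S = 59 - 203 = -144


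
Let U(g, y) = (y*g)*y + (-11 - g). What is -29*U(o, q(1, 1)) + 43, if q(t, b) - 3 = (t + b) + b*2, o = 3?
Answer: -3814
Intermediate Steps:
q(t, b) = 3 + t + 3*b (q(t, b) = 3 + ((t + b) + b*2) = 3 + ((b + t) + 2*b) = 3 + (t + 3*b) = 3 + t + 3*b)
U(g, y) = -11 - g + g*y² (U(g, y) = (g*y)*y + (-11 - g) = g*y² + (-11 - g) = -11 - g + g*y²)
-29*U(o, q(1, 1)) + 43 = -29*(-11 - 1*3 + 3*(3 + 1 + 3*1)²) + 43 = -29*(-11 - 3 + 3*(3 + 1 + 3)²) + 43 = -29*(-11 - 3 + 3*7²) + 43 = -29*(-11 - 3 + 3*49) + 43 = -29*(-11 - 3 + 147) + 43 = -29*133 + 43 = -3857 + 43 = -3814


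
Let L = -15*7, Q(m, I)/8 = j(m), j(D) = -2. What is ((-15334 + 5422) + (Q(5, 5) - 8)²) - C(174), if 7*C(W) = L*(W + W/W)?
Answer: -6711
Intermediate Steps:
Q(m, I) = -16 (Q(m, I) = 8*(-2) = -16)
L = -105
C(W) = -15 - 15*W (C(W) = (-105*(W + W/W))/7 = (-105*(W + 1))/7 = (-105*(1 + W))/7 = (-105 - 105*W)/7 = -15 - 15*W)
((-15334 + 5422) + (Q(5, 5) - 8)²) - C(174) = ((-15334 + 5422) + (-16 - 8)²) - (-15 - 15*174) = (-9912 + (-24)²) - (-15 - 2610) = (-9912 + 576) - 1*(-2625) = -9336 + 2625 = -6711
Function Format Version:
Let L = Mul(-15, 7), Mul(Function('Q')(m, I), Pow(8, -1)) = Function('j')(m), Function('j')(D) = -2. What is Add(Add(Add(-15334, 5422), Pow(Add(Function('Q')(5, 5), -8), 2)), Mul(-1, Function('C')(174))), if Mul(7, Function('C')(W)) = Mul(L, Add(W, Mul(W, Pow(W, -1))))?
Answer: -6711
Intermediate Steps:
Function('Q')(m, I) = -16 (Function('Q')(m, I) = Mul(8, -2) = -16)
L = -105
Function('C')(W) = Add(-15, Mul(-15, W)) (Function('C')(W) = Mul(Rational(1, 7), Mul(-105, Add(W, Mul(W, Pow(W, -1))))) = Mul(Rational(1, 7), Mul(-105, Add(W, 1))) = Mul(Rational(1, 7), Mul(-105, Add(1, W))) = Mul(Rational(1, 7), Add(-105, Mul(-105, W))) = Add(-15, Mul(-15, W)))
Add(Add(Add(-15334, 5422), Pow(Add(Function('Q')(5, 5), -8), 2)), Mul(-1, Function('C')(174))) = Add(Add(Add(-15334, 5422), Pow(Add(-16, -8), 2)), Mul(-1, Add(-15, Mul(-15, 174)))) = Add(Add(-9912, Pow(-24, 2)), Mul(-1, Add(-15, -2610))) = Add(Add(-9912, 576), Mul(-1, -2625)) = Add(-9336, 2625) = -6711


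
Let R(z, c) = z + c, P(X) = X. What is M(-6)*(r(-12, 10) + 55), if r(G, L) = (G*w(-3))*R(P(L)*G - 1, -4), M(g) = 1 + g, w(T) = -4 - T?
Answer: 7225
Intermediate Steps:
R(z, c) = c + z
r(G, L) = -G*(-5 + G*L) (r(G, L) = (G*(-4 - 1*(-3)))*(-4 + (L*G - 1)) = (G*(-4 + 3))*(-4 + (G*L - 1)) = (G*(-1))*(-4 + (-1 + G*L)) = (-G)*(-5 + G*L) = -G*(-5 + G*L))
M(-6)*(r(-12, 10) + 55) = (1 - 6)*(-12*(5 - 1*(-12)*10) + 55) = -5*(-12*(5 + 120) + 55) = -5*(-12*125 + 55) = -5*(-1500 + 55) = -5*(-1445) = 7225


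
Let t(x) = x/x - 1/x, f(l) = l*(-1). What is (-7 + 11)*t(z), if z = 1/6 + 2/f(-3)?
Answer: -⅘ ≈ -0.80000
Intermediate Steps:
f(l) = -l
z = ⅚ (z = 1/6 + 2/((-1*(-3))) = 1*(⅙) + 2/3 = ⅙ + 2*(⅓) = ⅙ + ⅔ = ⅚ ≈ 0.83333)
t(x) = 1 - 1/x
(-7 + 11)*t(z) = (-7 + 11)*((-1 + ⅚)/(⅚)) = 4*((6/5)*(-⅙)) = 4*(-⅕) = -⅘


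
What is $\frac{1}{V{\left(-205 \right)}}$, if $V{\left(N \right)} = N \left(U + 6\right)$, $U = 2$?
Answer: $- \frac{1}{1640} \approx -0.00060976$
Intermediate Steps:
$V{\left(N \right)} = 8 N$ ($V{\left(N \right)} = N \left(2 + 6\right) = N 8 = 8 N$)
$\frac{1}{V{\left(-205 \right)}} = \frac{1}{8 \left(-205\right)} = \frac{1}{-1640} = - \frac{1}{1640}$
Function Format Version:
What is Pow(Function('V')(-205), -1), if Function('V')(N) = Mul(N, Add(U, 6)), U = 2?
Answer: Rational(-1, 1640) ≈ -0.00060976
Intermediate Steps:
Function('V')(N) = Mul(8, N) (Function('V')(N) = Mul(N, Add(2, 6)) = Mul(N, 8) = Mul(8, N))
Pow(Function('V')(-205), -1) = Pow(Mul(8, -205), -1) = Pow(-1640, -1) = Rational(-1, 1640)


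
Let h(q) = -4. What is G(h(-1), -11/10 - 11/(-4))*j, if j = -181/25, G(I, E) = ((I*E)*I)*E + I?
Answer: -179009/625 ≈ -286.41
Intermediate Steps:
G(I, E) = I + E²*I² (G(I, E) = ((E*I)*I)*E + I = (E*I²)*E + I = E²*I² + I = I + E²*I²)
j = -181/25 (j = -181*1/25 = -181/25 ≈ -7.2400)
G(h(-1), -11/10 - 11/(-4))*j = -4*(1 - 4*(-11/10 - 11/(-4))²)*(-181/25) = -4*(1 - 4*(-11*⅒ - 11*(-¼))²)*(-181/25) = -4*(1 - 4*(-11/10 + 11/4)²)*(-181/25) = -4*(1 - 4*(33/20)²)*(-181/25) = -4*(1 - 4*1089/400)*(-181/25) = -4*(1 - 1089/100)*(-181/25) = -4*(-989/100)*(-181/25) = (989/25)*(-181/25) = -179009/625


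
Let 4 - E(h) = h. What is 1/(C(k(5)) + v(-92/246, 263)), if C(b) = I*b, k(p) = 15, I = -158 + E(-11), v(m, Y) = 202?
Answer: -1/1943 ≈ -0.00051467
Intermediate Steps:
E(h) = 4 - h
I = -143 (I = -158 + (4 - 1*(-11)) = -158 + (4 + 11) = -158 + 15 = -143)
C(b) = -143*b
1/(C(k(5)) + v(-92/246, 263)) = 1/(-143*15 + 202) = 1/(-2145 + 202) = 1/(-1943) = -1/1943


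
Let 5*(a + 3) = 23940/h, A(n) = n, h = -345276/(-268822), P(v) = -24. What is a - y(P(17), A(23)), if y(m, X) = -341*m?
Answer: -42768191/9591 ≈ -4459.2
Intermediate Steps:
h = 172638/134411 (h = -345276*(-1/268822) = 172638/134411 ≈ 1.2844)
a = 35724553/9591 (a = -3 + (23940/(172638/134411))/5 = -3 + (23940*(134411/172638))/5 = -3 + (⅕)*(178766630/9591) = -3 + 35753326/9591 = 35724553/9591 ≈ 3724.8)
a - y(P(17), A(23)) = 35724553/9591 - (-341)*(-24) = 35724553/9591 - 1*8184 = 35724553/9591 - 8184 = -42768191/9591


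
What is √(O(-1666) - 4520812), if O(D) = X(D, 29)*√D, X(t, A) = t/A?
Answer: √(-3802002892 - 338198*I*√34)/29 ≈ 0.55141 - 2126.2*I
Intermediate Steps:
O(D) = D^(3/2)/29 (O(D) = (D/29)*√D = D^(3/2)/29)
√(O(-1666) - 4520812) = √((-1666)^(3/2)/29 - 4520812) = √((-11662*I*√34)/29 - 4520812) = √(-11662*I*√34/29 - 4520812) = √(-4520812 - 11662*I*√34/29)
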